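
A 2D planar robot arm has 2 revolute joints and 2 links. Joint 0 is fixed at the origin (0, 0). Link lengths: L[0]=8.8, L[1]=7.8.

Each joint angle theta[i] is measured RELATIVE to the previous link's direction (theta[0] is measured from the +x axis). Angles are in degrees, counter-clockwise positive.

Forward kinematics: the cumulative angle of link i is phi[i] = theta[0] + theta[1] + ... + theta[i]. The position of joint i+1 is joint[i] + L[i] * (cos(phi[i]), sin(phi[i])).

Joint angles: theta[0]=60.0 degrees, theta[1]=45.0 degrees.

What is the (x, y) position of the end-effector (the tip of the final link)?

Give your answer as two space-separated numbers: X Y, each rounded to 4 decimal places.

Answer: 2.3812 15.1552

Derivation:
joint[0] = (0.0000, 0.0000)  (base)
link 0: phi[0] = 60 = 60 deg
  cos(60 deg) = 0.5000, sin(60 deg) = 0.8660
  joint[1] = (0.0000, 0.0000) + 8.8 * (0.5000, 0.8660) = (0.0000 + 4.4000, 0.0000 + 7.6210) = (4.4000, 7.6210)
link 1: phi[1] = 60 + 45 = 105 deg
  cos(105 deg) = -0.2588, sin(105 deg) = 0.9659
  joint[2] = (4.4000, 7.6210) + 7.8 * (-0.2588, 0.9659) = (4.4000 + -2.0188, 7.6210 + 7.5342) = (2.3812, 15.1552)
End effector: (2.3812, 15.1552)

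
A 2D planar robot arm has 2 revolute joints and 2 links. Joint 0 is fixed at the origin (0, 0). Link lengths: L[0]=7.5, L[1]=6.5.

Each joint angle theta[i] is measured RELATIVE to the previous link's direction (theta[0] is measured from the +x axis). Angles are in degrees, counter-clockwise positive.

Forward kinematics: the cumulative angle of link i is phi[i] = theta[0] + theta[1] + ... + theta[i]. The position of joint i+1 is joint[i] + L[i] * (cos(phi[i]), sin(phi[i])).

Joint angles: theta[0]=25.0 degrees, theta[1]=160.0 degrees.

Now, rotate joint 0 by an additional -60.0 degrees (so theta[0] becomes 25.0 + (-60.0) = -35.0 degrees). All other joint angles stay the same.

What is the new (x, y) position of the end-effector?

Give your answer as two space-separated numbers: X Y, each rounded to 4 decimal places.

joint[0] = (0.0000, 0.0000)  (base)
link 0: phi[0] = -35 = -35 deg
  cos(-35 deg) = 0.8192, sin(-35 deg) = -0.5736
  joint[1] = (0.0000, 0.0000) + 7.5 * (0.8192, -0.5736) = (0.0000 + 6.1436, 0.0000 + -4.3018) = (6.1436, -4.3018)
link 1: phi[1] = -35 + 160 = 125 deg
  cos(125 deg) = -0.5736, sin(125 deg) = 0.8192
  joint[2] = (6.1436, -4.3018) + 6.5 * (-0.5736, 0.8192) = (6.1436 + -3.7282, -4.3018 + 5.3245) = (2.4154, 1.0227)
End effector: (2.4154, 1.0227)

Answer: 2.4154 1.0227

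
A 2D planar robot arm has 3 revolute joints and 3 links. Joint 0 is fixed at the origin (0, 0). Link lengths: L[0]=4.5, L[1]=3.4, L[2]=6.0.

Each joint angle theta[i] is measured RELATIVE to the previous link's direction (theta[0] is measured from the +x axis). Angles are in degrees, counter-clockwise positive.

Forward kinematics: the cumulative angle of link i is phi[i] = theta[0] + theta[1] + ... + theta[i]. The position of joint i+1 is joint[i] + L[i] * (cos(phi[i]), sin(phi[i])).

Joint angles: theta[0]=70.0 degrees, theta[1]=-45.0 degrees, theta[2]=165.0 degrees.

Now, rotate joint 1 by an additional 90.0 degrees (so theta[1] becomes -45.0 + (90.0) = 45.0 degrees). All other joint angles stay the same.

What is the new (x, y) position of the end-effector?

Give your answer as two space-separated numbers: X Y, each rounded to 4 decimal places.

joint[0] = (0.0000, 0.0000)  (base)
link 0: phi[0] = 70 = 70 deg
  cos(70 deg) = 0.3420, sin(70 deg) = 0.9397
  joint[1] = (0.0000, 0.0000) + 4.5 * (0.3420, 0.9397) = (0.0000 + 1.5391, 0.0000 + 4.2286) = (1.5391, 4.2286)
link 1: phi[1] = 70 + 45 = 115 deg
  cos(115 deg) = -0.4226, sin(115 deg) = 0.9063
  joint[2] = (1.5391, 4.2286) + 3.4 * (-0.4226, 0.9063) = (1.5391 + -1.4369, 4.2286 + 3.0814) = (0.1022, 7.3101)
link 2: phi[2] = 70 + 45 + 165 = 280 deg
  cos(280 deg) = 0.1736, sin(280 deg) = -0.9848
  joint[3] = (0.1022, 7.3101) + 6 * (0.1736, -0.9848) = (0.1022 + 1.0419, 7.3101 + -5.9088) = (1.1441, 1.4012)
End effector: (1.1441, 1.4012)

Answer: 1.1441 1.4012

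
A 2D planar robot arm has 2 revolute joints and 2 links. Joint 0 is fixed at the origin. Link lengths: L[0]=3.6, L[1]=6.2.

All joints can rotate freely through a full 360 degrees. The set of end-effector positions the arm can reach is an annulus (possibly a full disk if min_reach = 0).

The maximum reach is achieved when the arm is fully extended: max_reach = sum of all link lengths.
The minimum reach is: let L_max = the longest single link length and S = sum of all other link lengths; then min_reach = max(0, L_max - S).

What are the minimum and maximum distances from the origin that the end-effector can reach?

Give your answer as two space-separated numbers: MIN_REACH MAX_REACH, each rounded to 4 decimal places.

Link lengths: [3.6, 6.2]
max_reach = 3.6 + 6.2 = 9.8
L_max = max([3.6, 6.2]) = 6.2
S (sum of others) = 9.8 - 6.2 = 3.6
min_reach = max(0, 6.2 - 3.6) = max(0, 2.6) = 2.6

Answer: 2.6000 9.8000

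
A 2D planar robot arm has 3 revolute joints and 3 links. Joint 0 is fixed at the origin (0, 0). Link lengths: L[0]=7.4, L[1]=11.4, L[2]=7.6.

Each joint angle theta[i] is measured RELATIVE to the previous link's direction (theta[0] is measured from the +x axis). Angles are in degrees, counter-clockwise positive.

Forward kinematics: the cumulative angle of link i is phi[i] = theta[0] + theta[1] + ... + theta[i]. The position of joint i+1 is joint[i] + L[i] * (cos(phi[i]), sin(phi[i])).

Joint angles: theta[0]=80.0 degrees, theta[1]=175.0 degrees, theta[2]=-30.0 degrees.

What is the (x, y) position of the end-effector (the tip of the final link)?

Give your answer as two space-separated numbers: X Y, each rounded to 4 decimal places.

Answer: -7.0396 -9.0980

Derivation:
joint[0] = (0.0000, 0.0000)  (base)
link 0: phi[0] = 80 = 80 deg
  cos(80 deg) = 0.1736, sin(80 deg) = 0.9848
  joint[1] = (0.0000, 0.0000) + 7.4 * (0.1736, 0.9848) = (0.0000 + 1.2850, 0.0000 + 7.2876) = (1.2850, 7.2876)
link 1: phi[1] = 80 + 175 = 255 deg
  cos(255 deg) = -0.2588, sin(255 deg) = -0.9659
  joint[2] = (1.2850, 7.2876) + 11.4 * (-0.2588, -0.9659) = (1.2850 + -2.9505, 7.2876 + -11.0116) = (-1.6655, -3.7240)
link 2: phi[2] = 80 + 175 + -30 = 225 deg
  cos(225 deg) = -0.7071, sin(225 deg) = -0.7071
  joint[3] = (-1.6655, -3.7240) + 7.6 * (-0.7071, -0.7071) = (-1.6655 + -5.3740, -3.7240 + -5.3740) = (-7.0396, -9.0980)
End effector: (-7.0396, -9.0980)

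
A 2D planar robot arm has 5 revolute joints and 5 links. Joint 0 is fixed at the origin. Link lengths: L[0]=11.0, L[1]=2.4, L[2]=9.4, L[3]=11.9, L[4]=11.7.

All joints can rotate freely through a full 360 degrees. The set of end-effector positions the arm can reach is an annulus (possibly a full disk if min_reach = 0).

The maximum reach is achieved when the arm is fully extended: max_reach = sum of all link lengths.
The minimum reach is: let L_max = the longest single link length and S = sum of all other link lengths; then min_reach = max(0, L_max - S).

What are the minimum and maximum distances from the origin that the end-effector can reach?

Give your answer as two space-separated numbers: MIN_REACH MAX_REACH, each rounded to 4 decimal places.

Answer: 0.0000 46.4000

Derivation:
Link lengths: [11.0, 2.4, 9.4, 11.9, 11.7]
max_reach = 11 + 2.4 + 9.4 + 11.9 + 11.7 = 46.4
L_max = max([11.0, 2.4, 9.4, 11.9, 11.7]) = 11.9
S (sum of others) = 46.4 - 11.9 = 34.5
min_reach = max(0, 11.9 - 34.5) = max(0, -22.6) = 0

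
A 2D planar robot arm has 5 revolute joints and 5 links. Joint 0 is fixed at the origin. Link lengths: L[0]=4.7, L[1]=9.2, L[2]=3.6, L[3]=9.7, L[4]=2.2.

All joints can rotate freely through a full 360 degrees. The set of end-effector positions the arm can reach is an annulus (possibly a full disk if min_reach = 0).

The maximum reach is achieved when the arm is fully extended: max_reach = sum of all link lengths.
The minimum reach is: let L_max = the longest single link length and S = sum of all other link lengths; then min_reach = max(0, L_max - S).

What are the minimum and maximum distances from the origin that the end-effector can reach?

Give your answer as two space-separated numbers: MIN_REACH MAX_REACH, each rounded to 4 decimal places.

Link lengths: [4.7, 9.2, 3.6, 9.7, 2.2]
max_reach = 4.7 + 9.2 + 3.6 + 9.7 + 2.2 = 29.4
L_max = max([4.7, 9.2, 3.6, 9.7, 2.2]) = 9.7
S (sum of others) = 29.4 - 9.7 = 19.7
min_reach = max(0, 9.7 - 19.7) = max(0, -10) = 0

Answer: 0.0000 29.4000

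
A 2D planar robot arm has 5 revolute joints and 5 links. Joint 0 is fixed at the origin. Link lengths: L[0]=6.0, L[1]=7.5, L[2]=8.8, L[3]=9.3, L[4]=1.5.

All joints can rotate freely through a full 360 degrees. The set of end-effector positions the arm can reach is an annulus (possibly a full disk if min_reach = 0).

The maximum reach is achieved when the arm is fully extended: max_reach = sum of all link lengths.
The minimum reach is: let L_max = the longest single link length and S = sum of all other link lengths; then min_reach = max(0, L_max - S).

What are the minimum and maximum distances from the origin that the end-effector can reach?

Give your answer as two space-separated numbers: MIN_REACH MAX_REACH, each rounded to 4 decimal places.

Link lengths: [6.0, 7.5, 8.8, 9.3, 1.5]
max_reach = 6 + 7.5 + 8.8 + 9.3 + 1.5 = 33.1
L_max = max([6.0, 7.5, 8.8, 9.3, 1.5]) = 9.3
S (sum of others) = 33.1 - 9.3 = 23.8
min_reach = max(0, 9.3 - 23.8) = max(0, -14.5) = 0

Answer: 0.0000 33.1000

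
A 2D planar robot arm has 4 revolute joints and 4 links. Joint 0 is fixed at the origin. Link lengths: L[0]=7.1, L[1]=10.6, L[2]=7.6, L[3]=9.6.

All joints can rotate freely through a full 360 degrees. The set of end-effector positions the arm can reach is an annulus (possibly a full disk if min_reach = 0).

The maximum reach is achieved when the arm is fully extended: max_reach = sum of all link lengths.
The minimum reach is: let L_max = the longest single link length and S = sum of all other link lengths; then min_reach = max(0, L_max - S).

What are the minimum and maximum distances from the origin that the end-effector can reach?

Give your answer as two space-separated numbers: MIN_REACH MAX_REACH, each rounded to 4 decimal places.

Answer: 0.0000 34.9000

Derivation:
Link lengths: [7.1, 10.6, 7.6, 9.6]
max_reach = 7.1 + 10.6 + 7.6 + 9.6 = 34.9
L_max = max([7.1, 10.6, 7.6, 9.6]) = 10.6
S (sum of others) = 34.9 - 10.6 = 24.3
min_reach = max(0, 10.6 - 24.3) = max(0, -13.7) = 0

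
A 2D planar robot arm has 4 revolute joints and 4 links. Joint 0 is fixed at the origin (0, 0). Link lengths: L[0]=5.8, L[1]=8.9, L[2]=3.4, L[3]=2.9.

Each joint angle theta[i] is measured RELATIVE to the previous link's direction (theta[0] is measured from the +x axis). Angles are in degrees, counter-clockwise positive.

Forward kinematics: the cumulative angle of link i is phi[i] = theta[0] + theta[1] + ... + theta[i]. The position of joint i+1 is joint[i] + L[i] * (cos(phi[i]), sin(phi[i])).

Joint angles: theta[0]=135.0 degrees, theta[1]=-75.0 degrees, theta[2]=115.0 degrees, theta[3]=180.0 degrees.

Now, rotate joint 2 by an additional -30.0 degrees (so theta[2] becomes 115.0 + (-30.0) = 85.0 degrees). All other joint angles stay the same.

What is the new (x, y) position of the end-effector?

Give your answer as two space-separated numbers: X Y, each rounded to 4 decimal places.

joint[0] = (0.0000, 0.0000)  (base)
link 0: phi[0] = 135 = 135 deg
  cos(135 deg) = -0.7071, sin(135 deg) = 0.7071
  joint[1] = (0.0000, 0.0000) + 5.8 * (-0.7071, 0.7071) = (0.0000 + -4.1012, 0.0000 + 4.1012) = (-4.1012, 4.1012)
link 1: phi[1] = 135 + -75 = 60 deg
  cos(60 deg) = 0.5000, sin(60 deg) = 0.8660
  joint[2] = (-4.1012, 4.1012) + 8.9 * (0.5000, 0.8660) = (-4.1012 + 4.4500, 4.1012 + 7.7076) = (0.3488, 11.8088)
link 2: phi[2] = 135 + -75 + 85 = 145 deg
  cos(145 deg) = -0.8192, sin(145 deg) = 0.5736
  joint[3] = (0.3488, 11.8088) + 3.4 * (-0.8192, 0.5736) = (0.3488 + -2.7851, 11.8088 + 1.9502) = (-2.4363, 13.7590)
link 3: phi[3] = 135 + -75 + 85 + 180 = 325 deg
  cos(325 deg) = 0.8192, sin(325 deg) = -0.5736
  joint[4] = (-2.4363, 13.7590) + 2.9 * (0.8192, -0.5736) = (-2.4363 + 2.3755, 13.7590 + -1.6634) = (-0.0608, 12.0956)
End effector: (-0.0608, 12.0956)

Answer: -0.0608 12.0956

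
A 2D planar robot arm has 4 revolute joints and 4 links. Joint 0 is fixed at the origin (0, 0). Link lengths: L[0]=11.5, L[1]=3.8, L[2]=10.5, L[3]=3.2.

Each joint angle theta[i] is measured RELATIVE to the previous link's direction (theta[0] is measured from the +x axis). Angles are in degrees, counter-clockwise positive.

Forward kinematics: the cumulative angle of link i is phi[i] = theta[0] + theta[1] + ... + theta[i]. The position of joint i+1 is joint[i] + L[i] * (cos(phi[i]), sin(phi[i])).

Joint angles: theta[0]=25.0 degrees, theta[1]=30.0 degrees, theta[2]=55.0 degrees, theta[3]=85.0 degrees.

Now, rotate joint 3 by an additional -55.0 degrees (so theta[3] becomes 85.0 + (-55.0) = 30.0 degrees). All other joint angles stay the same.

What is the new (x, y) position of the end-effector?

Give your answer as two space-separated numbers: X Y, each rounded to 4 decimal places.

Answer: 6.5596 19.8966

Derivation:
joint[0] = (0.0000, 0.0000)  (base)
link 0: phi[0] = 25 = 25 deg
  cos(25 deg) = 0.9063, sin(25 deg) = 0.4226
  joint[1] = (0.0000, 0.0000) + 11.5 * (0.9063, 0.4226) = (0.0000 + 10.4225, 0.0000 + 4.8601) = (10.4225, 4.8601)
link 1: phi[1] = 25 + 30 = 55 deg
  cos(55 deg) = 0.5736, sin(55 deg) = 0.8192
  joint[2] = (10.4225, 4.8601) + 3.8 * (0.5736, 0.8192) = (10.4225 + 2.1796, 4.8601 + 3.1128) = (12.6021, 7.9729)
link 2: phi[2] = 25 + 30 + 55 = 110 deg
  cos(110 deg) = -0.3420, sin(110 deg) = 0.9397
  joint[3] = (12.6021, 7.9729) + 10.5 * (-0.3420, 0.9397) = (12.6021 + -3.5912, 7.9729 + 9.8668) = (9.0109, 17.8397)
link 3: phi[3] = 25 + 30 + 55 + 30 = 140 deg
  cos(140 deg) = -0.7660, sin(140 deg) = 0.6428
  joint[4] = (9.0109, 17.8397) + 3.2 * (-0.7660, 0.6428) = (9.0109 + -2.4513, 17.8397 + 2.0569) = (6.5596, 19.8966)
End effector: (6.5596, 19.8966)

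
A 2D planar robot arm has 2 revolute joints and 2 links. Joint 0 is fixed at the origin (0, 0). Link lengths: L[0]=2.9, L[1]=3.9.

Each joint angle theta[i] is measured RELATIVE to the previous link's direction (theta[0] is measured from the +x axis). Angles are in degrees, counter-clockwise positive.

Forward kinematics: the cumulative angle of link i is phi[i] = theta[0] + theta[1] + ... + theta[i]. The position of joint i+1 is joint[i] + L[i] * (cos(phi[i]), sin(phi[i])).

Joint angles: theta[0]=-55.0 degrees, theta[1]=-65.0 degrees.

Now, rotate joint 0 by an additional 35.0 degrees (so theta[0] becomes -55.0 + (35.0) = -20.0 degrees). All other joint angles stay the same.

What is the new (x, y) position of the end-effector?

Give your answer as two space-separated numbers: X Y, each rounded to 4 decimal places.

joint[0] = (0.0000, 0.0000)  (base)
link 0: phi[0] = -20 = -20 deg
  cos(-20 deg) = 0.9397, sin(-20 deg) = -0.3420
  joint[1] = (0.0000, 0.0000) + 2.9 * (0.9397, -0.3420) = (0.0000 + 2.7251, 0.0000 + -0.9919) = (2.7251, -0.9919)
link 1: phi[1] = -20 + -65 = -85 deg
  cos(-85 deg) = 0.0872, sin(-85 deg) = -0.9962
  joint[2] = (2.7251, -0.9919) + 3.9 * (0.0872, -0.9962) = (2.7251 + 0.3399, -0.9919 + -3.8852) = (3.0650, -4.8770)
End effector: (3.0650, -4.8770)

Answer: 3.0650 -4.8770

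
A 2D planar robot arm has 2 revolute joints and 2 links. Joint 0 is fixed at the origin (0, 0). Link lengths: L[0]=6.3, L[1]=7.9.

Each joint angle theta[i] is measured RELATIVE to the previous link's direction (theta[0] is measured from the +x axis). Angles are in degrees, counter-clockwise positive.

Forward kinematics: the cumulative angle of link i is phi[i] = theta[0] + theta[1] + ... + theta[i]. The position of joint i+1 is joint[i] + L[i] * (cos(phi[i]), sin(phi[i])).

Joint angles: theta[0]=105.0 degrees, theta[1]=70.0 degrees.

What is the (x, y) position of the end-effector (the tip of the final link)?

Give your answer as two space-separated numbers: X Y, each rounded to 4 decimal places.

Answer: -9.5005 6.7739

Derivation:
joint[0] = (0.0000, 0.0000)  (base)
link 0: phi[0] = 105 = 105 deg
  cos(105 deg) = -0.2588, sin(105 deg) = 0.9659
  joint[1] = (0.0000, 0.0000) + 6.3 * (-0.2588, 0.9659) = (0.0000 + -1.6306, 0.0000 + 6.0853) = (-1.6306, 6.0853)
link 1: phi[1] = 105 + 70 = 175 deg
  cos(175 deg) = -0.9962, sin(175 deg) = 0.0872
  joint[2] = (-1.6306, 6.0853) + 7.9 * (-0.9962, 0.0872) = (-1.6306 + -7.8699, 6.0853 + 0.6885) = (-9.5005, 6.7739)
End effector: (-9.5005, 6.7739)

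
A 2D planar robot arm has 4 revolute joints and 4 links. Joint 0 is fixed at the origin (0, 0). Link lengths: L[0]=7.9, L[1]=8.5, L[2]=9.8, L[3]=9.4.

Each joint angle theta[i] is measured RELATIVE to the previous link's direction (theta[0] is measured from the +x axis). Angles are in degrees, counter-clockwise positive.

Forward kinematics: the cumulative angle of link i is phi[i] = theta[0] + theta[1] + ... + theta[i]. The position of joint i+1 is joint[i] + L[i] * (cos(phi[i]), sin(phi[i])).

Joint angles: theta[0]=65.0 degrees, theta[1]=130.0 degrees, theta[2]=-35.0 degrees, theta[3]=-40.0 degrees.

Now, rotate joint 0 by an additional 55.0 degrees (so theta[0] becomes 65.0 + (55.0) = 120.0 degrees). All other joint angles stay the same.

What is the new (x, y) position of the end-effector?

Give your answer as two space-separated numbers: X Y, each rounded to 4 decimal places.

Answer: -24.2491 -5.9476

Derivation:
joint[0] = (0.0000, 0.0000)  (base)
link 0: phi[0] = 120 = 120 deg
  cos(120 deg) = -0.5000, sin(120 deg) = 0.8660
  joint[1] = (0.0000, 0.0000) + 7.9 * (-0.5000, 0.8660) = (0.0000 + -3.9500, 0.0000 + 6.8416) = (-3.9500, 6.8416)
link 1: phi[1] = 120 + 130 = 250 deg
  cos(250 deg) = -0.3420, sin(250 deg) = -0.9397
  joint[2] = (-3.9500, 6.8416) + 8.5 * (-0.3420, -0.9397) = (-3.9500 + -2.9072, 6.8416 + -7.9874) = (-6.8572, -1.1458)
link 2: phi[2] = 120 + 130 + -35 = 215 deg
  cos(215 deg) = -0.8192, sin(215 deg) = -0.5736
  joint[3] = (-6.8572, -1.1458) + 9.8 * (-0.8192, -0.5736) = (-6.8572 + -8.0277, -1.1458 + -5.6210) = (-14.8849, -6.7668)
link 3: phi[3] = 120 + 130 + -35 + -40 = 175 deg
  cos(175 deg) = -0.9962, sin(175 deg) = 0.0872
  joint[4] = (-14.8849, -6.7668) + 9.4 * (-0.9962, 0.0872) = (-14.8849 + -9.3642, -6.7668 + 0.8193) = (-24.2491, -5.9476)
End effector: (-24.2491, -5.9476)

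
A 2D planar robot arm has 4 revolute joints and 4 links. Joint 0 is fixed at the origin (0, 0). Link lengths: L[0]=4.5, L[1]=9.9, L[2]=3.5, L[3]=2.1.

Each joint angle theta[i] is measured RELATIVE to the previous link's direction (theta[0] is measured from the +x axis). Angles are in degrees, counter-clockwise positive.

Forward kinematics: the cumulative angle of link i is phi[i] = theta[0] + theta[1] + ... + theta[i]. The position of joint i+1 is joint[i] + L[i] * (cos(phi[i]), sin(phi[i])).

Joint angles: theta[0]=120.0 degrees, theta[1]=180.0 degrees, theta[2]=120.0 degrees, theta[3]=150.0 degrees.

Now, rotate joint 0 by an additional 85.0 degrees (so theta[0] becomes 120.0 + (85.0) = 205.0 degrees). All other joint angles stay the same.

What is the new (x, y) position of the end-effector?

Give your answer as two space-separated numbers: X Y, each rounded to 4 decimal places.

Answer: 2.9145 2.3864

Derivation:
joint[0] = (0.0000, 0.0000)  (base)
link 0: phi[0] = 205 = 205 deg
  cos(205 deg) = -0.9063, sin(205 deg) = -0.4226
  joint[1] = (0.0000, 0.0000) + 4.5 * (-0.9063, -0.4226) = (0.0000 + -4.0784, 0.0000 + -1.9018) = (-4.0784, -1.9018)
link 1: phi[1] = 205 + 180 = 385 deg
  cos(385 deg) = 0.9063, sin(385 deg) = 0.4226
  joint[2] = (-4.0784, -1.9018) + 9.9 * (0.9063, 0.4226) = (-4.0784 + 8.9724, -1.9018 + 4.1839) = (4.8941, 2.2821)
link 2: phi[2] = 205 + 180 + 120 = 505 deg
  cos(505 deg) = -0.8192, sin(505 deg) = 0.5736
  joint[3] = (4.8941, 2.2821) + 3.5 * (-0.8192, 0.5736) = (4.8941 + -2.8670, 2.2821 + 2.0075) = (2.0270, 4.2897)
link 3: phi[3] = 205 + 180 + 120 + 150 = 655 deg
  cos(655 deg) = 0.4226, sin(655 deg) = -0.9063
  joint[4] = (2.0270, 4.2897) + 2.1 * (0.4226, -0.9063) = (2.0270 + 0.8875, 4.2897 + -1.9032) = (2.9145, 2.3864)
End effector: (2.9145, 2.3864)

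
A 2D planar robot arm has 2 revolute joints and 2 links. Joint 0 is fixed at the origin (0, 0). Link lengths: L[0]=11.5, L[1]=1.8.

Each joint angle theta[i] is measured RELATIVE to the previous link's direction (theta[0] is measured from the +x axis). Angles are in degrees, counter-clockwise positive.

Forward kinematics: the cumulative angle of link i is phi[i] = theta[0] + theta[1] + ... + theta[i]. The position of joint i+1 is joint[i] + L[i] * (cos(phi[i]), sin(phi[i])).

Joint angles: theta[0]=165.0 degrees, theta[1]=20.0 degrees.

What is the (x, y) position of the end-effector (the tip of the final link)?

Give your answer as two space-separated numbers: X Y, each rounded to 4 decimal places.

Answer: -12.9013 2.8195

Derivation:
joint[0] = (0.0000, 0.0000)  (base)
link 0: phi[0] = 165 = 165 deg
  cos(165 deg) = -0.9659, sin(165 deg) = 0.2588
  joint[1] = (0.0000, 0.0000) + 11.5 * (-0.9659, 0.2588) = (0.0000 + -11.1081, 0.0000 + 2.9764) = (-11.1081, 2.9764)
link 1: phi[1] = 165 + 20 = 185 deg
  cos(185 deg) = -0.9962, sin(185 deg) = -0.0872
  joint[2] = (-11.1081, 2.9764) + 1.8 * (-0.9962, -0.0872) = (-11.1081 + -1.7932, 2.9764 + -0.1569) = (-12.9013, 2.8195)
End effector: (-12.9013, 2.8195)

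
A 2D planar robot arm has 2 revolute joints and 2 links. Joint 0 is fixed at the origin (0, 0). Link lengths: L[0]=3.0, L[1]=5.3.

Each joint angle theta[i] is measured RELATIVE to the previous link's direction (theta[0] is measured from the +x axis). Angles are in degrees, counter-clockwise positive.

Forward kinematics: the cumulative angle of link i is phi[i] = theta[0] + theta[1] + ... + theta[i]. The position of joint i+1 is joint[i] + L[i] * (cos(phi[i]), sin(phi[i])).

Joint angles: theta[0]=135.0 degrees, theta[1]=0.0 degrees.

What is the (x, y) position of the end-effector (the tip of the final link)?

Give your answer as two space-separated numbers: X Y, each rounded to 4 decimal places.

joint[0] = (0.0000, 0.0000)  (base)
link 0: phi[0] = 135 = 135 deg
  cos(135 deg) = -0.7071, sin(135 deg) = 0.7071
  joint[1] = (0.0000, 0.0000) + 3 * (-0.7071, 0.7071) = (0.0000 + -2.1213, 0.0000 + 2.1213) = (-2.1213, 2.1213)
link 1: phi[1] = 135 + 0 = 135 deg
  cos(135 deg) = -0.7071, sin(135 deg) = 0.7071
  joint[2] = (-2.1213, 2.1213) + 5.3 * (-0.7071, 0.7071) = (-2.1213 + -3.7477, 2.1213 + 3.7477) = (-5.8690, 5.8690)
End effector: (-5.8690, 5.8690)

Answer: -5.8690 5.8690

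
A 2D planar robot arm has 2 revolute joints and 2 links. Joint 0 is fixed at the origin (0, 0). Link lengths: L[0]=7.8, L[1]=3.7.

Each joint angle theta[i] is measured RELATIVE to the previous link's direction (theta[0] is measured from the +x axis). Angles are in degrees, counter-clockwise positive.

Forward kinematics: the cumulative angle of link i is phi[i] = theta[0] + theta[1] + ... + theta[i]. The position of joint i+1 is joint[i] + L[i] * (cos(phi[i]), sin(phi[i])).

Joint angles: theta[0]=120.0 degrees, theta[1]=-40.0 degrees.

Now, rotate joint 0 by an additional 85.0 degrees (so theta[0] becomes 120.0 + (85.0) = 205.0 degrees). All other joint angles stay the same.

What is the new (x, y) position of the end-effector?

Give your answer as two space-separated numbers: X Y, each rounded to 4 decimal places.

Answer: -10.6431 -2.3388

Derivation:
joint[0] = (0.0000, 0.0000)  (base)
link 0: phi[0] = 205 = 205 deg
  cos(205 deg) = -0.9063, sin(205 deg) = -0.4226
  joint[1] = (0.0000, 0.0000) + 7.8 * (-0.9063, -0.4226) = (0.0000 + -7.0692, 0.0000 + -3.2964) = (-7.0692, -3.2964)
link 1: phi[1] = 205 + -40 = 165 deg
  cos(165 deg) = -0.9659, sin(165 deg) = 0.2588
  joint[2] = (-7.0692, -3.2964) + 3.7 * (-0.9659, 0.2588) = (-7.0692 + -3.5739, -3.2964 + 0.9576) = (-10.6431, -2.3388)
End effector: (-10.6431, -2.3388)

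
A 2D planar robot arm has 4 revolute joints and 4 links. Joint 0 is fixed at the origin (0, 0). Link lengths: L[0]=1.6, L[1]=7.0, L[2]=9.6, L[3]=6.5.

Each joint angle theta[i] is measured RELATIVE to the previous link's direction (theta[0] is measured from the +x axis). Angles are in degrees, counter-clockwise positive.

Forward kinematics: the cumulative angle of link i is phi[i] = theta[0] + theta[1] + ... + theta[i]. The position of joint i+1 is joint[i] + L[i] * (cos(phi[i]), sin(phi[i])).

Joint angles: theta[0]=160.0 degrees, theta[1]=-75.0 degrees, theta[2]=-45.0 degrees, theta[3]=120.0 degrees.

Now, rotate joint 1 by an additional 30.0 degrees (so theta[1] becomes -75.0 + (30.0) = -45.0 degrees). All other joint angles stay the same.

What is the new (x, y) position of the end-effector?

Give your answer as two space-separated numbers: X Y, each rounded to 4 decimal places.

joint[0] = (0.0000, 0.0000)  (base)
link 0: phi[0] = 160 = 160 deg
  cos(160 deg) = -0.9397, sin(160 deg) = 0.3420
  joint[1] = (0.0000, 0.0000) + 1.6 * (-0.9397, 0.3420) = (0.0000 + -1.5035, 0.0000 + 0.5472) = (-1.5035, 0.5472)
link 1: phi[1] = 160 + -45 = 115 deg
  cos(115 deg) = -0.4226, sin(115 deg) = 0.9063
  joint[2] = (-1.5035, 0.5472) + 7 * (-0.4226, 0.9063) = (-1.5035 + -2.9583, 0.5472 + 6.3442) = (-4.4618, 6.8914)
link 2: phi[2] = 160 + -45 + -45 = 70 deg
  cos(70 deg) = 0.3420, sin(70 deg) = 0.9397
  joint[3] = (-4.4618, 6.8914) + 9.6 * (0.3420, 0.9397) = (-4.4618 + 3.2834, 6.8914 + 9.0210) = (-1.1784, 15.9124)
link 3: phi[3] = 160 + -45 + -45 + 120 = 190 deg
  cos(190 deg) = -0.9848, sin(190 deg) = -0.1736
  joint[4] = (-1.1784, 15.9124) + 6.5 * (-0.9848, -0.1736) = (-1.1784 + -6.4013, 15.9124 + -1.1287) = (-7.5797, 14.7837)
End effector: (-7.5797, 14.7837)

Answer: -7.5797 14.7837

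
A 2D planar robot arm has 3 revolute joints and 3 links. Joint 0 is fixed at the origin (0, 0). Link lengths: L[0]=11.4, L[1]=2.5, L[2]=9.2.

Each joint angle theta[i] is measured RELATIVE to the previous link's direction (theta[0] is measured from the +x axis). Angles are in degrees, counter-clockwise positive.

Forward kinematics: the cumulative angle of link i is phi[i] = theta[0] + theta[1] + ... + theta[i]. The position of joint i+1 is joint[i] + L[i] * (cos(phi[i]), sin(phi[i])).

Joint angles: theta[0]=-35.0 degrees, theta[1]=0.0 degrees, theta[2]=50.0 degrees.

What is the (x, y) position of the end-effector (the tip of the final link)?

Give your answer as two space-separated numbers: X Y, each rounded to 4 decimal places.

Answer: 20.2727 -5.5916

Derivation:
joint[0] = (0.0000, 0.0000)  (base)
link 0: phi[0] = -35 = -35 deg
  cos(-35 deg) = 0.8192, sin(-35 deg) = -0.5736
  joint[1] = (0.0000, 0.0000) + 11.4 * (0.8192, -0.5736) = (0.0000 + 9.3383, 0.0000 + -6.5388) = (9.3383, -6.5388)
link 1: phi[1] = -35 + 0 = -35 deg
  cos(-35 deg) = 0.8192, sin(-35 deg) = -0.5736
  joint[2] = (9.3383, -6.5388) + 2.5 * (0.8192, -0.5736) = (9.3383 + 2.0479, -6.5388 + -1.4339) = (11.3862, -7.9727)
link 2: phi[2] = -35 + 0 + 50 = 15 deg
  cos(15 deg) = 0.9659, sin(15 deg) = 0.2588
  joint[3] = (11.3862, -7.9727) + 9.2 * (0.9659, 0.2588) = (11.3862 + 8.8865, -7.9727 + 2.3811) = (20.2727, -5.5916)
End effector: (20.2727, -5.5916)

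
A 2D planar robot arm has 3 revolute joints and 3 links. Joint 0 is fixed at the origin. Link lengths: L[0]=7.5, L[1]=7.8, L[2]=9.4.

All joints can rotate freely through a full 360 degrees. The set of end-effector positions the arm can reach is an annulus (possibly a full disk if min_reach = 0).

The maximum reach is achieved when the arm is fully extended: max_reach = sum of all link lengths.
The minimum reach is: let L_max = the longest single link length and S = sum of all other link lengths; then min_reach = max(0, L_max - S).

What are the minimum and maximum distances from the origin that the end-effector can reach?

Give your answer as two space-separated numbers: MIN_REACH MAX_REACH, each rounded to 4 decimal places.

Answer: 0.0000 24.7000

Derivation:
Link lengths: [7.5, 7.8, 9.4]
max_reach = 7.5 + 7.8 + 9.4 = 24.7
L_max = max([7.5, 7.8, 9.4]) = 9.4
S (sum of others) = 24.7 - 9.4 = 15.3
min_reach = max(0, 9.4 - 15.3) = max(0, -5.9) = 0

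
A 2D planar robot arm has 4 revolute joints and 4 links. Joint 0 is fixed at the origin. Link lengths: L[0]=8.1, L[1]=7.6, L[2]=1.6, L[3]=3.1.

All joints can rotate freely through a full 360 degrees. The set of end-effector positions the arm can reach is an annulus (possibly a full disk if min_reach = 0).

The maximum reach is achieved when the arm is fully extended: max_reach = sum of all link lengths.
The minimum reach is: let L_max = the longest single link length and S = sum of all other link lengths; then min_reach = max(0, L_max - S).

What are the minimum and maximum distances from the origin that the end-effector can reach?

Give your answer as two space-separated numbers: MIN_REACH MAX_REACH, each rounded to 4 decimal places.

Link lengths: [8.1, 7.6, 1.6, 3.1]
max_reach = 8.1 + 7.6 + 1.6 + 3.1 = 20.4
L_max = max([8.1, 7.6, 1.6, 3.1]) = 8.1
S (sum of others) = 20.4 - 8.1 = 12.3
min_reach = max(0, 8.1 - 12.3) = max(0, -4.2) = 0

Answer: 0.0000 20.4000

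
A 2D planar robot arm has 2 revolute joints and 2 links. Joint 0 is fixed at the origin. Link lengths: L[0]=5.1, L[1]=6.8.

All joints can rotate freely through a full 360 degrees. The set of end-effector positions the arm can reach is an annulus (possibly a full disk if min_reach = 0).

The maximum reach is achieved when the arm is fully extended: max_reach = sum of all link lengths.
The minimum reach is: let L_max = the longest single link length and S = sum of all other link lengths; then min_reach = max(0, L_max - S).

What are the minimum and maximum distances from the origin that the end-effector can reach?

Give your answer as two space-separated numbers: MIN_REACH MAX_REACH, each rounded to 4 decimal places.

Link lengths: [5.1, 6.8]
max_reach = 5.1 + 6.8 = 11.9
L_max = max([5.1, 6.8]) = 6.8
S (sum of others) = 11.9 - 6.8 = 5.1
min_reach = max(0, 6.8 - 5.1) = max(0, 1.7) = 1.7

Answer: 1.7000 11.9000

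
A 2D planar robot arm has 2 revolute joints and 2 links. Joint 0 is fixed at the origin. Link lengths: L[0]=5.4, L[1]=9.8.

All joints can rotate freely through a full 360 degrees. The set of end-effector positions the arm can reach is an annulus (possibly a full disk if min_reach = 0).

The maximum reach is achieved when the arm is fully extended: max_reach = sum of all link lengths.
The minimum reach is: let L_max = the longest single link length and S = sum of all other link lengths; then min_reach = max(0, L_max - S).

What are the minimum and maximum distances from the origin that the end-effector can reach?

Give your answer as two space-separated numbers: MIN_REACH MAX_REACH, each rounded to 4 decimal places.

Answer: 4.4000 15.2000

Derivation:
Link lengths: [5.4, 9.8]
max_reach = 5.4 + 9.8 = 15.2
L_max = max([5.4, 9.8]) = 9.8
S (sum of others) = 15.2 - 9.8 = 5.4
min_reach = max(0, 9.8 - 5.4) = max(0, 4.4) = 4.4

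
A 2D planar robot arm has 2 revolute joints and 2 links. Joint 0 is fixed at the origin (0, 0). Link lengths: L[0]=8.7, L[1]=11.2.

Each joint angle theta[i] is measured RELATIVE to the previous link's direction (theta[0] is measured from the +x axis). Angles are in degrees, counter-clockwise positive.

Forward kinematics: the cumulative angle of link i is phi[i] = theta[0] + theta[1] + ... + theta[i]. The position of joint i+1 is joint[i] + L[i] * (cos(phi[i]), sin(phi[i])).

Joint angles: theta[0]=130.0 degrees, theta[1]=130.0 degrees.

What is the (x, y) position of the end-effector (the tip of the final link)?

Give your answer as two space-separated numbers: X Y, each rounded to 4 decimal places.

Answer: -7.5371 -4.3653

Derivation:
joint[0] = (0.0000, 0.0000)  (base)
link 0: phi[0] = 130 = 130 deg
  cos(130 deg) = -0.6428, sin(130 deg) = 0.7660
  joint[1] = (0.0000, 0.0000) + 8.7 * (-0.6428, 0.7660) = (0.0000 + -5.5923, 0.0000 + 6.6646) = (-5.5923, 6.6646)
link 1: phi[1] = 130 + 130 = 260 deg
  cos(260 deg) = -0.1736, sin(260 deg) = -0.9848
  joint[2] = (-5.5923, 6.6646) + 11.2 * (-0.1736, -0.9848) = (-5.5923 + -1.9449, 6.6646 + -11.0298) = (-7.5371, -4.3653)
End effector: (-7.5371, -4.3653)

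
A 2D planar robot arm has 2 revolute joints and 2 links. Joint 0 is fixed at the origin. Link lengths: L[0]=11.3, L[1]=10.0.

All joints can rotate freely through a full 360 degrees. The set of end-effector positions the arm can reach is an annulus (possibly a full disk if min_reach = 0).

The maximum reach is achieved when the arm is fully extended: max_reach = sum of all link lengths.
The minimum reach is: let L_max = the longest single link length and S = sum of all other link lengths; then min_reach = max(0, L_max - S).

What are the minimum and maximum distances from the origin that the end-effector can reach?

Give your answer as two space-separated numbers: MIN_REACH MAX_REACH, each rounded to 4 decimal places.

Answer: 1.3000 21.3000

Derivation:
Link lengths: [11.3, 10.0]
max_reach = 11.3 + 10 = 21.3
L_max = max([11.3, 10.0]) = 11.3
S (sum of others) = 21.3 - 11.3 = 10
min_reach = max(0, 11.3 - 10) = max(0, 1.3) = 1.3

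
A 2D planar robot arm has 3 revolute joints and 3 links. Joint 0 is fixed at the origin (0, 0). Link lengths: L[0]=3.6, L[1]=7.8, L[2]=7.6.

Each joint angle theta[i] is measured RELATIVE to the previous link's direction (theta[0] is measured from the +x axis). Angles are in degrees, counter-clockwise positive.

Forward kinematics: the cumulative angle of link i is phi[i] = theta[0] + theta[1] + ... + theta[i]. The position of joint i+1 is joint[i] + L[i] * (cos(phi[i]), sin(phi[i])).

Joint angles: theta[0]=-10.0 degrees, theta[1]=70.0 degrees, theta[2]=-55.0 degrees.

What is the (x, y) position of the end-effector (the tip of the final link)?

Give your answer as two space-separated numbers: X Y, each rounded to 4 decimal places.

Answer: 15.0164 6.7922

Derivation:
joint[0] = (0.0000, 0.0000)  (base)
link 0: phi[0] = -10 = -10 deg
  cos(-10 deg) = 0.9848, sin(-10 deg) = -0.1736
  joint[1] = (0.0000, 0.0000) + 3.6 * (0.9848, -0.1736) = (0.0000 + 3.5453, 0.0000 + -0.6251) = (3.5453, -0.6251)
link 1: phi[1] = -10 + 70 = 60 deg
  cos(60 deg) = 0.5000, sin(60 deg) = 0.8660
  joint[2] = (3.5453, -0.6251) + 7.8 * (0.5000, 0.8660) = (3.5453 + 3.9000, -0.6251 + 6.7550) = (7.4453, 6.1299)
link 2: phi[2] = -10 + 70 + -55 = 5 deg
  cos(5 deg) = 0.9962, sin(5 deg) = 0.0872
  joint[3] = (7.4453, 6.1299) + 7.6 * (0.9962, 0.0872) = (7.4453 + 7.5711, 6.1299 + 0.6624) = (15.0164, 6.7922)
End effector: (15.0164, 6.7922)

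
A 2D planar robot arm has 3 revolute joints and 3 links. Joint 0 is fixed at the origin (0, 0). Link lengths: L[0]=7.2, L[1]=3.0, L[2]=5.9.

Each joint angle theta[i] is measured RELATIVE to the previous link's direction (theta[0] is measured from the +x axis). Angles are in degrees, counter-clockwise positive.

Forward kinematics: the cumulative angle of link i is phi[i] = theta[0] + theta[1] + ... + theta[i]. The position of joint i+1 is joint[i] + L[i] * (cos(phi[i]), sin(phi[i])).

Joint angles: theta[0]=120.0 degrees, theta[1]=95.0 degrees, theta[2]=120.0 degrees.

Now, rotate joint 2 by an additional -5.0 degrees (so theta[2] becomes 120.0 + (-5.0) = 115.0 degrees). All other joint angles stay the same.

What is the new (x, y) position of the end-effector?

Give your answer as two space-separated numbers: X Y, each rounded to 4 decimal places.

joint[0] = (0.0000, 0.0000)  (base)
link 0: phi[0] = 120 = 120 deg
  cos(120 deg) = -0.5000, sin(120 deg) = 0.8660
  joint[1] = (0.0000, 0.0000) + 7.2 * (-0.5000, 0.8660) = (0.0000 + -3.6000, 0.0000 + 6.2354) = (-3.6000, 6.2354)
link 1: phi[1] = 120 + 95 = 215 deg
  cos(215 deg) = -0.8192, sin(215 deg) = -0.5736
  joint[2] = (-3.6000, 6.2354) + 3 * (-0.8192, -0.5736) = (-3.6000 + -2.4575, 6.2354 + -1.7207) = (-6.0575, 4.5147)
link 2: phi[2] = 120 + 95 + 115 = 330 deg
  cos(330 deg) = 0.8660, sin(330 deg) = -0.5000
  joint[3] = (-6.0575, 4.5147) + 5.9 * (0.8660, -0.5000) = (-6.0575 + 5.1095, 4.5147 + -2.9500) = (-0.9479, 1.5647)
End effector: (-0.9479, 1.5647)

Answer: -0.9479 1.5647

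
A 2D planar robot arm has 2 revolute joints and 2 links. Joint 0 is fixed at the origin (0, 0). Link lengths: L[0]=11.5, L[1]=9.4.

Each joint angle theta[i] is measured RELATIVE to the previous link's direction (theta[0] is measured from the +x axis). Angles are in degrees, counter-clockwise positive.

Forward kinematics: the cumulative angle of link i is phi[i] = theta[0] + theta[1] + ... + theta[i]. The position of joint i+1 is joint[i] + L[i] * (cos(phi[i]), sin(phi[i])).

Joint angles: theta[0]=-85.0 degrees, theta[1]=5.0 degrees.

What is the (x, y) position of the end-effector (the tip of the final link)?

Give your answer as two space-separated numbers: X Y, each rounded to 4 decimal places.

Answer: 2.6346 -20.7134

Derivation:
joint[0] = (0.0000, 0.0000)  (base)
link 0: phi[0] = -85 = -85 deg
  cos(-85 deg) = 0.0872, sin(-85 deg) = -0.9962
  joint[1] = (0.0000, 0.0000) + 11.5 * (0.0872, -0.9962) = (0.0000 + 1.0023, 0.0000 + -11.4562) = (1.0023, -11.4562)
link 1: phi[1] = -85 + 5 = -80 deg
  cos(-80 deg) = 0.1736, sin(-80 deg) = -0.9848
  joint[2] = (1.0023, -11.4562) + 9.4 * (0.1736, -0.9848) = (1.0023 + 1.6323, -11.4562 + -9.2572) = (2.6346, -20.7134)
End effector: (2.6346, -20.7134)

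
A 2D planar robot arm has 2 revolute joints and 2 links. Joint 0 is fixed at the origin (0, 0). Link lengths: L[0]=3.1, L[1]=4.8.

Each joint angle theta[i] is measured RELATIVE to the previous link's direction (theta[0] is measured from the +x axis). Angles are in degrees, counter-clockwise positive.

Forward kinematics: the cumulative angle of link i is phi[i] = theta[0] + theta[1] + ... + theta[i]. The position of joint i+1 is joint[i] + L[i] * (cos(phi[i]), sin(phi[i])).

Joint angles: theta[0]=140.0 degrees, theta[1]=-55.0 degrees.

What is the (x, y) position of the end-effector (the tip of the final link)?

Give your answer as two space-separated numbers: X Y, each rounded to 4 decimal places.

joint[0] = (0.0000, 0.0000)  (base)
link 0: phi[0] = 140 = 140 deg
  cos(140 deg) = -0.7660, sin(140 deg) = 0.6428
  joint[1] = (0.0000, 0.0000) + 3.1 * (-0.7660, 0.6428) = (0.0000 + -2.3747, 0.0000 + 1.9926) = (-2.3747, 1.9926)
link 1: phi[1] = 140 + -55 = 85 deg
  cos(85 deg) = 0.0872, sin(85 deg) = 0.9962
  joint[2] = (-2.3747, 1.9926) + 4.8 * (0.0872, 0.9962) = (-2.3747 + 0.4183, 1.9926 + 4.7817) = (-1.9564, 6.7744)
End effector: (-1.9564, 6.7744)

Answer: -1.9564 6.7744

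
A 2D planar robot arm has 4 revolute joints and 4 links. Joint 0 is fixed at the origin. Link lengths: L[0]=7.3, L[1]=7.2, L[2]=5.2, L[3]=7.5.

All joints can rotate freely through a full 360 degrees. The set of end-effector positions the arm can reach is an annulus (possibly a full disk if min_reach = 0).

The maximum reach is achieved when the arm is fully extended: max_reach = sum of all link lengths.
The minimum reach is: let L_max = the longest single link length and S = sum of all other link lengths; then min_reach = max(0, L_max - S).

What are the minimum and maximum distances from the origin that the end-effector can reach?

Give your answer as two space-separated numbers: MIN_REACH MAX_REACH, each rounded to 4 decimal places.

Answer: 0.0000 27.2000

Derivation:
Link lengths: [7.3, 7.2, 5.2, 7.5]
max_reach = 7.3 + 7.2 + 5.2 + 7.5 = 27.2
L_max = max([7.3, 7.2, 5.2, 7.5]) = 7.5
S (sum of others) = 27.2 - 7.5 = 19.7
min_reach = max(0, 7.5 - 19.7) = max(0, -12.2) = 0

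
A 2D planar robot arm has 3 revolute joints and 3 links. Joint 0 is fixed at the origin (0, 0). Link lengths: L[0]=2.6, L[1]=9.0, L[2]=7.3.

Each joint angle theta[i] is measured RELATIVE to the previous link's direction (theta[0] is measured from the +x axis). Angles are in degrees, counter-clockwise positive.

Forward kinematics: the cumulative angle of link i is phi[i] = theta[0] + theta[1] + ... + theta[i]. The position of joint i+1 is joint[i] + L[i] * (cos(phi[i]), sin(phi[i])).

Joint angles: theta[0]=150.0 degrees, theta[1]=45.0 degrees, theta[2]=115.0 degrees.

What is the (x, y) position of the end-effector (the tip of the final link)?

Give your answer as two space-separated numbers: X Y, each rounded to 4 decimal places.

Answer: -6.2526 -6.6215

Derivation:
joint[0] = (0.0000, 0.0000)  (base)
link 0: phi[0] = 150 = 150 deg
  cos(150 deg) = -0.8660, sin(150 deg) = 0.5000
  joint[1] = (0.0000, 0.0000) + 2.6 * (-0.8660, 0.5000) = (0.0000 + -2.2517, 0.0000 + 1.3000) = (-2.2517, 1.3000)
link 1: phi[1] = 150 + 45 = 195 deg
  cos(195 deg) = -0.9659, sin(195 deg) = -0.2588
  joint[2] = (-2.2517, 1.3000) + 9 * (-0.9659, -0.2588) = (-2.2517 + -8.6933, 1.3000 + -2.3294) = (-10.9450, -1.0294)
link 2: phi[2] = 150 + 45 + 115 = 310 deg
  cos(310 deg) = 0.6428, sin(310 deg) = -0.7660
  joint[3] = (-10.9450, -1.0294) + 7.3 * (0.6428, -0.7660) = (-10.9450 + 4.6923, -1.0294 + -5.5921) = (-6.2526, -6.6215)
End effector: (-6.2526, -6.6215)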